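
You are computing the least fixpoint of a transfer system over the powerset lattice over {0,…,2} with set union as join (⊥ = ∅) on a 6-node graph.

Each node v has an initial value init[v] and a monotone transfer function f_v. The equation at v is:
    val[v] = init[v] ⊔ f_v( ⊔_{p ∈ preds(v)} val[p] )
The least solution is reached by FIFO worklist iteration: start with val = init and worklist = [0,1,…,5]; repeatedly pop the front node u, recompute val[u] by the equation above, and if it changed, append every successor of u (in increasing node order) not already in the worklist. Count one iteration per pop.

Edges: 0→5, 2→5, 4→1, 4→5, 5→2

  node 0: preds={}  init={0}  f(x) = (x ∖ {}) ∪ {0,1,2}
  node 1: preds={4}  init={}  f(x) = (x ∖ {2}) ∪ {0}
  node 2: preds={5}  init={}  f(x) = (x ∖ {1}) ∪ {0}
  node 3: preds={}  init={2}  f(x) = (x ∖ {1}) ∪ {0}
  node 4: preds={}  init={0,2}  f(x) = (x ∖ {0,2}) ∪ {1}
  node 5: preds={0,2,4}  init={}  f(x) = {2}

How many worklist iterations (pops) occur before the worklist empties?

9

Worklist (9 pops):
  #1 pop 0: in={} → {0,1,2} (was {0}); enqueue []
  #2 pop 1: in={0,2} → {0} (was {}); enqueue []
  #3 pop 2: in={} → {0} (was {}); enqueue []
  #4 pop 3: in={} → {0,2} (was {2}); enqueue []
  #5 pop 4: in={} → {0,1,2} (was {0,2}); enqueue [1]
  #6 pop 5: in={0,1,2} → {2} (was {}); enqueue [2]
  #7 pop 1: in={0,1,2} → {0,1} (was {0}); enqueue []
  #8 pop 2: in={2} → {0,2} (was {0}); enqueue [5]
  #9 pop 5: in={0,1,2} → {2} (no change)

Fixpoint:
  val[0] = {0,1,2}
  val[1] = {0,1}
  val[2] = {0,2}
  val[3] = {0,2}
  val[4] = {0,1,2}
  val[5] = {2}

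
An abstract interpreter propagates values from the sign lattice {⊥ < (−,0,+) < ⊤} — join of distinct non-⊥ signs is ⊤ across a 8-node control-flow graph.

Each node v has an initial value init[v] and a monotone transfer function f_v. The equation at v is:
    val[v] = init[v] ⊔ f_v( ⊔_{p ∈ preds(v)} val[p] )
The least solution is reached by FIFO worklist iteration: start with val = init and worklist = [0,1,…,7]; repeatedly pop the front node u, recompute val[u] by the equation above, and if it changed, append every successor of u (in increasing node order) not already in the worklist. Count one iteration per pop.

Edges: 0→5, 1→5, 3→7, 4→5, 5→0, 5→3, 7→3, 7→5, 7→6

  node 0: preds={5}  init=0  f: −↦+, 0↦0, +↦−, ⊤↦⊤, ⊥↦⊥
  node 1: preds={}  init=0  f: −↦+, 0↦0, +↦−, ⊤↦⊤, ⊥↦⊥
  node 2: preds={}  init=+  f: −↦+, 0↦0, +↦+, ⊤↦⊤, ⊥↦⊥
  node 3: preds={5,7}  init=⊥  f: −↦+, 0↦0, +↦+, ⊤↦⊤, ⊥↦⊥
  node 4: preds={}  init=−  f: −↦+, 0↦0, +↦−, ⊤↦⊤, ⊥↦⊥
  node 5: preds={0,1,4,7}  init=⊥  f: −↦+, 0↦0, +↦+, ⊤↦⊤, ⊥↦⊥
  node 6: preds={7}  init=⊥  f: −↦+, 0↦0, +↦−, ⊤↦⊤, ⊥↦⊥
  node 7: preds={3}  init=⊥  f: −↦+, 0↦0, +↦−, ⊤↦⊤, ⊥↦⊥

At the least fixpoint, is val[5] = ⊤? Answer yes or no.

Worklist (15 pops):
  #1 pop 0: in=⊥ → 0 (no change)
  #2 pop 1: in=⊥ → 0 (no change)
  #3 pop 2: in=⊥ → + (no change)
  #4 pop 3: in=⊥ → ⊥ (no change)
  #5 pop 4: in=⊥ → − (no change)
  #6 pop 5: in=⊤ → ⊤ (was ⊥); enqueue [0,3]
  #7 pop 6: in=⊥ → ⊥ (no change)
  #8 pop 7: in=⊥ → ⊥ (no change)
  #9 pop 0: in=⊤ → ⊤ (was 0); enqueue [5]
  #10 pop 3: in=⊤ → ⊤ (was ⊥); enqueue [7]
  #11 pop 5: in=⊤ → ⊤ (no change)
  #12 pop 7: in=⊤ → ⊤ (was ⊥); enqueue [3,5,6]
  #13 pop 3: in=⊤ → ⊤ (no change)
  #14 pop 5: in=⊤ → ⊤ (no change)
  #15 pop 6: in=⊤ → ⊤ (was ⊥); enqueue []

Fixpoint:
  val[0] = ⊤
  val[1] = 0
  val[2] = +
  val[3] = ⊤
  val[4] = −
  val[5] = ⊤
  val[6] = ⊤
  val[7] = ⊤

yes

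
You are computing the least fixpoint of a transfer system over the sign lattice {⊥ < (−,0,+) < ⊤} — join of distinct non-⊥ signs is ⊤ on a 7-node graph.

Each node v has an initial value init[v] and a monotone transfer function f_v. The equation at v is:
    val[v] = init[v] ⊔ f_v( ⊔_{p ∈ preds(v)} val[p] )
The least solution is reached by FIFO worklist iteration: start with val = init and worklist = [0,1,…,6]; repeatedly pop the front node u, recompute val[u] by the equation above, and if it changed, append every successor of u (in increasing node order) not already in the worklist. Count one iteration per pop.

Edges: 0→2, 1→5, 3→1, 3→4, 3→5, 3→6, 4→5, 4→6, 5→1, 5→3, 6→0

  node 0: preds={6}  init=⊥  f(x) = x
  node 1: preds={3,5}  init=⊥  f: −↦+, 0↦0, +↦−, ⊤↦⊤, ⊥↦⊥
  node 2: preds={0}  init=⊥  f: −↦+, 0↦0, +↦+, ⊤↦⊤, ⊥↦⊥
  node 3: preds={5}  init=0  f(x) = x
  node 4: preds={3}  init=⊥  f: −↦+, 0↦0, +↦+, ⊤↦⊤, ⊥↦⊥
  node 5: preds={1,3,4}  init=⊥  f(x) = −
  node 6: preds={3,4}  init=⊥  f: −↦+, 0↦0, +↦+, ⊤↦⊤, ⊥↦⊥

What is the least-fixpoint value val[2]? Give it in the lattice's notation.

Trace (18 dequeues):
  [1] u=0 | in ⊥ | out ⊥ | ==
  [2] u=1 | in 0 | out 0 | prev ⊥ | push {}
  [3] u=2 | in ⊥ | out ⊥ | ==
  [4] u=3 | in ⊥ | out 0 | ==
  [5] u=4 | in 0 | out 0 | prev ⊥ | push {}
  [6] u=5 | in 0 | out − | prev ⊥ | push {1,3}
  [7] u=6 | in 0 | out 0 | prev ⊥ | push {0}
  [8] u=1 | in ⊤ | out ⊤ | prev 0 | push {5}
  [9] u=3 | in − | out ⊤ | prev 0 | push {1,4,6}
  [10] u=0 | in 0 | out 0 | prev ⊥ | push {2}
  [11] u=5 | in ⊤ | out − | ==
  [12] u=1 | in ⊤ | out ⊤ | ==
  [13] u=4 | in ⊤ | out ⊤ | prev 0 | push {5}
  [14] u=6 | in ⊤ | out ⊤ | prev 0 | push {0}
  [15] u=2 | in 0 | out 0 | prev ⊥ | push {}
  [16] u=5 | in ⊤ | out − | ==
  [17] u=0 | in ⊤ | out ⊤ | prev 0 | push {2}
  [18] u=2 | in ⊤ | out ⊤ | prev 0 | push {}

Converged values:
  [0] ⊤
  [1] ⊤
  [2] ⊤
  [3] ⊤
  [4] ⊤
  [5] −
  [6] ⊤

⊤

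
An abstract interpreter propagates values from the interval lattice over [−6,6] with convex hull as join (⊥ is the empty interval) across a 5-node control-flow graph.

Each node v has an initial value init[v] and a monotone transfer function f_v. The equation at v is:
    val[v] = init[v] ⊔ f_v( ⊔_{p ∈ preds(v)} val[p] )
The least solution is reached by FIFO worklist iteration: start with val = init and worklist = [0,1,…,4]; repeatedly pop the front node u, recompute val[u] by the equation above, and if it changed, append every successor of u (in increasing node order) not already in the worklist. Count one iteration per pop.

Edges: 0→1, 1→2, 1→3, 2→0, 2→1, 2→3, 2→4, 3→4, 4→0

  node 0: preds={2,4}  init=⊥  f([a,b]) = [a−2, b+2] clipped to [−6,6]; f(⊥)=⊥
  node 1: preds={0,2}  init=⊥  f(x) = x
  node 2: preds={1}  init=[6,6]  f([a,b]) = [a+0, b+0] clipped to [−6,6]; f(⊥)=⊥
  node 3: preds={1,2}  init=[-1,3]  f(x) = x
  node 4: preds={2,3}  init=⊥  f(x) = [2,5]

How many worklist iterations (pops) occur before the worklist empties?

Trace (27 dequeues):
  [1] u=0 | in [6,6] | out [4,6] | prev ⊥ | push {}
  [2] u=1 | in [4,6] | out [4,6] | prev ⊥ | push {}
  [3] u=2 | in [4,6] | out [4,6] | prev [6,6] | push {0,1}
  [4] u=3 | in [4,6] | out [-1,6] | prev [-1,3] | push {}
  [5] u=4 | in [-1,6] | out [2,5] | prev ⊥ | push {}
  [6] u=0 | in [2,6] | out [0,6] | prev [4,6] | push {}
  [7] u=1 | in [0,6] | out [0,6] | prev [4,6] | push {2,3}
  [8] u=2 | in [0,6] | out [0,6] | prev [4,6] | push {0,1,4}
  [9] u=3 | in [0,6] | out [-1,6] | ==
  [10] u=0 | in [0,6] | out [-2,6] | prev [0,6] | push {}
  [11] u=1 | in [-2,6] | out [-2,6] | prev [0,6] | push {2,3}
  [12] u=4 | in [-1,6] | out [2,5] | ==
  [13] u=2 | in [-2,6] | out [-2,6] | prev [0,6] | push {0,1,4}
  [14] u=3 | in [-2,6] | out [-2,6] | prev [-1,6] | push {}
  [15] u=0 | in [-2,6] | out [-4,6] | prev [-2,6] | push {}
  [16] u=1 | in [-4,6] | out [-4,6] | prev [-2,6] | push {2,3}
  [17] u=4 | in [-2,6] | out [2,5] | ==
  [18] u=2 | in [-4,6] | out [-4,6] | prev [-2,6] | push {0,1,4}
  [19] u=3 | in [-4,6] | out [-4,6] | prev [-2,6] | push {}
  [20] u=0 | in [-4,6] | out [-6,6] | prev [-4,6] | push {}
  [21] u=1 | in [-6,6] | out [-6,6] | prev [-4,6] | push {2,3}
  [22] u=4 | in [-4,6] | out [2,5] | ==
  [23] u=2 | in [-6,6] | out [-6,6] | prev [-4,6] | push {0,1,4}
  [24] u=3 | in [-6,6] | out [-6,6] | prev [-4,6] | push {}
  [25] u=0 | in [-6,6] | out [-6,6] | ==
  [26] u=1 | in [-6,6] | out [-6,6] | ==
  [27] u=4 | in [-6,6] | out [2,5] | ==

Converged values:
  [0] [-6,6]
  [1] [-6,6]
  [2] [-6,6]
  [3] [-6,6]
  [4] [2,5]

27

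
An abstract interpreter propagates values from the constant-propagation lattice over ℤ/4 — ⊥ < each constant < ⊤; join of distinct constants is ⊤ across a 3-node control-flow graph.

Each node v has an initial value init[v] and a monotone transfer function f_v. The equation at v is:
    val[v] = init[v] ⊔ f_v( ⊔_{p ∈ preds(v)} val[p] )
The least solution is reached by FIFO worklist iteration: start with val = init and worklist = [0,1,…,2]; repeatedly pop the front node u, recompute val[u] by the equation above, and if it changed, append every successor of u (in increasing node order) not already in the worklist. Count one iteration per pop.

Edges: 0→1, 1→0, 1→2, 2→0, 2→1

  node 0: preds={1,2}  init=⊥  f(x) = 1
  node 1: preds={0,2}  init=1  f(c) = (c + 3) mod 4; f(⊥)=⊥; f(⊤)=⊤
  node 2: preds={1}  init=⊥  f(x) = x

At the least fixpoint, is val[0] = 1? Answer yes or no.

Trace (5 dequeues):
  [1] u=0 | in 1 | out 1 | prev ⊥ | push {}
  [2] u=1 | in 1 | out ⊤ | prev 1 | push {0}
  [3] u=2 | in ⊤ | out ⊤ | prev ⊥ | push {1}
  [4] u=0 | in ⊤ | out 1 | ==
  [5] u=1 | in ⊤ | out ⊤ | ==

Converged values:
  [0] 1
  [1] ⊤
  [2] ⊤

yes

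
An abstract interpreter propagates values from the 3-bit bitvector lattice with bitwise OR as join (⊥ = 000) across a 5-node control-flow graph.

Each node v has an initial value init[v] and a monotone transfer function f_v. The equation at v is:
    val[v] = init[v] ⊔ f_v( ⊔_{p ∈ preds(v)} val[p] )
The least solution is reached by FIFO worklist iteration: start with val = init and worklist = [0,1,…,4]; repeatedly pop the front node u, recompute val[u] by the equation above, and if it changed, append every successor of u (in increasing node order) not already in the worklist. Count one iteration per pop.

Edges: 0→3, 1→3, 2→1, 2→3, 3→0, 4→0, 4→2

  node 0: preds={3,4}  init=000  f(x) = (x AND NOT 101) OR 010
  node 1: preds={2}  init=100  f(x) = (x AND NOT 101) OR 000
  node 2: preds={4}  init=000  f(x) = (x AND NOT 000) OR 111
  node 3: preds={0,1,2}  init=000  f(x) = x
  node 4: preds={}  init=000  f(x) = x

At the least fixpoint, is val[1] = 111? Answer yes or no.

Iteration log — 8 steps:
  step 1. node 0  ⊔preds=000  new=010  old=000  +wl: 
  step 2. node 1  ⊔preds=000  new=100  stable
  step 3. node 2  ⊔preds=000  new=111  old=000  +wl: 1
  step 4. node 3  ⊔preds=111  new=111  old=000  +wl: 0
  step 5. node 4  ⊔preds=000  new=000  stable
  step 6. node 1  ⊔preds=111  new=110  old=100  +wl: 3
  step 7. node 0  ⊔preds=111  new=010  stable
  step 8. node 3  ⊔preds=111  new=111  stable

Least fixpoint reached:
  node 0: 010
  node 1: 110
  node 2: 111
  node 3: 111
  node 4: 000

no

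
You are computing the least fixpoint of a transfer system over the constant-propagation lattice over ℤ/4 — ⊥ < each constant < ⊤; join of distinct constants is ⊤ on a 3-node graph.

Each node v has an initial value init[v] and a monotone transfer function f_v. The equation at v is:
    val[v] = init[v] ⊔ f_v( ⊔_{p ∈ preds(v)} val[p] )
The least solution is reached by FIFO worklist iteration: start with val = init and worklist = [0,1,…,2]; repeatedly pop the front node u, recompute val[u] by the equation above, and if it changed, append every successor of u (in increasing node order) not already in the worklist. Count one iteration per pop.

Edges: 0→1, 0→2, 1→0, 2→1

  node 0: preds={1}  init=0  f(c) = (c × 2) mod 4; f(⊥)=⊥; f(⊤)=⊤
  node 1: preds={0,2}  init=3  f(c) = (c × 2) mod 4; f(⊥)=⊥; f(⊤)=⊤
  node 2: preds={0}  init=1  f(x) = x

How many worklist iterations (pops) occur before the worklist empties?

5

Trace (5 dequeues):
  [1] u=0 | in 3 | out ⊤ | prev 0 | push {}
  [2] u=1 | in ⊤ | out ⊤ | prev 3 | push {0}
  [3] u=2 | in ⊤ | out ⊤ | prev 1 | push {1}
  [4] u=0 | in ⊤ | out ⊤ | ==
  [5] u=1 | in ⊤ | out ⊤ | ==

Converged values:
  [0] ⊤
  [1] ⊤
  [2] ⊤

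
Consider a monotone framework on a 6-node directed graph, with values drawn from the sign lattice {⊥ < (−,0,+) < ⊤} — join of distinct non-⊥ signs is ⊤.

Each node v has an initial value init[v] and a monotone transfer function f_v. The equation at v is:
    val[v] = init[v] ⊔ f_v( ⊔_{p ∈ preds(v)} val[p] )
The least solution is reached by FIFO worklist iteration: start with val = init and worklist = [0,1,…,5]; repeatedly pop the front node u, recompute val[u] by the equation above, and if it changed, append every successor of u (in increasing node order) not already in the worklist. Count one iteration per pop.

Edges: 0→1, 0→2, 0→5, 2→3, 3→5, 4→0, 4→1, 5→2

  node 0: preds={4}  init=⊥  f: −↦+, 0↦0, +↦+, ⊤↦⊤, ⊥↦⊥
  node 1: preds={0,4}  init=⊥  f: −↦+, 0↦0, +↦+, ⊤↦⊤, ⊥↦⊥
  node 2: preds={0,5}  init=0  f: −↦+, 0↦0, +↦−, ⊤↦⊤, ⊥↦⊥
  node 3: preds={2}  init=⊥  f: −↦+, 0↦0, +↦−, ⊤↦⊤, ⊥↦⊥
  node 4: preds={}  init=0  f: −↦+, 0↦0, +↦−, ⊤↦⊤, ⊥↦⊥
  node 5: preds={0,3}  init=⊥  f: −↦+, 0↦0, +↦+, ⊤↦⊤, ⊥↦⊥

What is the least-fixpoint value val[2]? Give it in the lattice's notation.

Iteration log — 7 steps:
  step 1. node 0  ⊔preds=0  new=0  old=⊥  +wl: 
  step 2. node 1  ⊔preds=0  new=0  old=⊥  +wl: 
  step 3. node 2  ⊔preds=0  new=0  stable
  step 4. node 3  ⊔preds=0  new=0  old=⊥  +wl: 
  step 5. node 4  ⊔preds=⊥  new=0  stable
  step 6. node 5  ⊔preds=0  new=0  old=⊥  +wl: 2
  step 7. node 2  ⊔preds=0  new=0  stable

Least fixpoint reached:
  node 0: 0
  node 1: 0
  node 2: 0
  node 3: 0
  node 4: 0
  node 5: 0

0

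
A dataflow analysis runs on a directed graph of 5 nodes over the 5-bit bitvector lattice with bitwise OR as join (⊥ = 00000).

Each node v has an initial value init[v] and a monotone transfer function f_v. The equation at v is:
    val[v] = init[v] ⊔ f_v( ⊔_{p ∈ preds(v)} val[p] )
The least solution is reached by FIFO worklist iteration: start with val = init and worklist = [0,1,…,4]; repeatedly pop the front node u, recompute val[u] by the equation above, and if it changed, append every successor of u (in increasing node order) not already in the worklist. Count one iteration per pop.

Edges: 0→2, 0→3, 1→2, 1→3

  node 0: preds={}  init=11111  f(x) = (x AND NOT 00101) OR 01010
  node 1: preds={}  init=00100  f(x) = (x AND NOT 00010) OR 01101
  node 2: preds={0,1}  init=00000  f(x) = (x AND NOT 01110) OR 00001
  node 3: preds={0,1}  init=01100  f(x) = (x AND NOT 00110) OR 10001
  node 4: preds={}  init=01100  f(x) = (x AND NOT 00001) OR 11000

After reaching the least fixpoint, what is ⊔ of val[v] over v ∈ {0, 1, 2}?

11111

Iteration log — 5 steps:
  step 1. node 0  ⊔preds=00000  new=11111  stable
  step 2. node 1  ⊔preds=00000  new=01101  old=00100  +wl: 
  step 3. node 2  ⊔preds=11111  new=10001  old=00000  +wl: 
  step 4. node 3  ⊔preds=11111  new=11101  old=01100  +wl: 
  step 5. node 4  ⊔preds=00000  new=11100  old=01100  +wl: 

Least fixpoint reached:
  node 0: 11111
  node 1: 01101
  node 2: 10001
  node 3: 11101
  node 4: 11100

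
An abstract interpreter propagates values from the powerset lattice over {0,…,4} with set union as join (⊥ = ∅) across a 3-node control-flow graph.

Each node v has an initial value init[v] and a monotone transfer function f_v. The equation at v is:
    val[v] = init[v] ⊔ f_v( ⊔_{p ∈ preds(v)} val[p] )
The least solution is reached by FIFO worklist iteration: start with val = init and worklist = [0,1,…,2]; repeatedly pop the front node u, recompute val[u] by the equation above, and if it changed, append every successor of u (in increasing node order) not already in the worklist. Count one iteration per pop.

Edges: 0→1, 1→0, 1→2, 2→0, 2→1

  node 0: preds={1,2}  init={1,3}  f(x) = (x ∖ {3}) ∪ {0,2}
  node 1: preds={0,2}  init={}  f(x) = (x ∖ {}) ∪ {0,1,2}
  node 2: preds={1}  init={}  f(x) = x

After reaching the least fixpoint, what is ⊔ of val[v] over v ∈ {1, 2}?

{0,1,2,3}

Iteration log — 5 steps:
  step 1. node 0  ⊔preds={}  new={0,1,2,3}  old={1,3}  +wl: 
  step 2. node 1  ⊔preds={0,1,2,3}  new={0,1,2,3}  old={}  +wl: 0
  step 3. node 2  ⊔preds={0,1,2,3}  new={0,1,2,3}  old={}  +wl: 1
  step 4. node 0  ⊔preds={0,1,2,3}  new={0,1,2,3}  stable
  step 5. node 1  ⊔preds={0,1,2,3}  new={0,1,2,3}  stable

Least fixpoint reached:
  node 0: {0,1,2,3}
  node 1: {0,1,2,3}
  node 2: {0,1,2,3}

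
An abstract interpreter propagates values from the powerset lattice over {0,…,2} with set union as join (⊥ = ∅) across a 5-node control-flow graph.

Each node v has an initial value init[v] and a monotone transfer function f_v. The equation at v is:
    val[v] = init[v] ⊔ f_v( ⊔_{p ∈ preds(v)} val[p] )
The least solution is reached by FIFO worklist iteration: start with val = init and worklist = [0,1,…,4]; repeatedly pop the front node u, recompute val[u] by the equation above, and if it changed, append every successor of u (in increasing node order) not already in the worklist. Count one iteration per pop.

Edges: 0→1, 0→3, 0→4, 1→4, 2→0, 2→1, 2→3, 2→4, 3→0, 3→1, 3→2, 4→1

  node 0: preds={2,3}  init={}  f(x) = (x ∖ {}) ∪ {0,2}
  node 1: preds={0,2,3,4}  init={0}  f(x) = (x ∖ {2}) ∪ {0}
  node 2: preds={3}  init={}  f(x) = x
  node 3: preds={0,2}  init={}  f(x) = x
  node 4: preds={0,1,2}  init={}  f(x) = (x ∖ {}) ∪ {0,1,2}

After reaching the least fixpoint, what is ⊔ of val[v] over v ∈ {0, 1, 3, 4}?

Worklist (12 pops):
  #1 pop 0: in={} → {0,2} (was {}); enqueue []
  #2 pop 1: in={0,2} → {0} (no change)
  #3 pop 2: in={} → {} (no change)
  #4 pop 3: in={0,2} → {0,2} (was {}); enqueue [0,1,2]
  #5 pop 4: in={0,2} → {0,1,2} (was {}); enqueue []
  #6 pop 0: in={0,2} → {0,2} (no change)
  #7 pop 1: in={0,1,2} → {0,1} (was {0}); enqueue [4]
  #8 pop 2: in={0,2} → {0,2} (was {}); enqueue [0,1,3]
  #9 pop 4: in={0,1,2} → {0,1,2} (no change)
  #10 pop 0: in={0,2} → {0,2} (no change)
  #11 pop 1: in={0,1,2} → {0,1} (no change)
  #12 pop 3: in={0,2} → {0,2} (no change)

Fixpoint:
  val[0] = {0,2}
  val[1] = {0,1}
  val[2] = {0,2}
  val[3] = {0,2}
  val[4] = {0,1,2}

{0,1,2}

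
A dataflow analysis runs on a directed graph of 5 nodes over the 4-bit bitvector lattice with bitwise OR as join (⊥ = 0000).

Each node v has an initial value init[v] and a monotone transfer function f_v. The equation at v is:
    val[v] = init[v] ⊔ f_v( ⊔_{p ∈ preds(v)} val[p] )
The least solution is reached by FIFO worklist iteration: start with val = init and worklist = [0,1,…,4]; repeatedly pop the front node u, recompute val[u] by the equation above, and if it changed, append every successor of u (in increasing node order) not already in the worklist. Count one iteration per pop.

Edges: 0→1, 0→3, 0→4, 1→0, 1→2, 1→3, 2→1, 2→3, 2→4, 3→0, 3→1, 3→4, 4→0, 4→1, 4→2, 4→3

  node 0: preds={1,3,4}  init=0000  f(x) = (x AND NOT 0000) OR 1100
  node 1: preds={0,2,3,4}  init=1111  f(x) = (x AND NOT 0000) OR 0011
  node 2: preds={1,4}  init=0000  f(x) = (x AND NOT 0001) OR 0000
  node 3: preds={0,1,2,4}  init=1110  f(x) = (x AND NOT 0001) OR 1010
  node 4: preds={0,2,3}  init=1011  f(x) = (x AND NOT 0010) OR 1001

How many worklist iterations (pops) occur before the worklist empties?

Worklist (9 pops):
  #1 pop 0: in=1111 → 1111 (was 0000); enqueue []
  #2 pop 1: in=1111 → 1111 (no change)
  #3 pop 2: in=1111 → 1110 (was 0000); enqueue [1]
  #4 pop 3: in=1111 → 1110 (no change)
  #5 pop 4: in=1111 → 1111 (was 1011); enqueue [0,2,3]
  #6 pop 1: in=1111 → 1111 (no change)
  #7 pop 0: in=1111 → 1111 (no change)
  #8 pop 2: in=1111 → 1110 (no change)
  #9 pop 3: in=1111 → 1110 (no change)

Fixpoint:
  val[0] = 1111
  val[1] = 1111
  val[2] = 1110
  val[3] = 1110
  val[4] = 1111

9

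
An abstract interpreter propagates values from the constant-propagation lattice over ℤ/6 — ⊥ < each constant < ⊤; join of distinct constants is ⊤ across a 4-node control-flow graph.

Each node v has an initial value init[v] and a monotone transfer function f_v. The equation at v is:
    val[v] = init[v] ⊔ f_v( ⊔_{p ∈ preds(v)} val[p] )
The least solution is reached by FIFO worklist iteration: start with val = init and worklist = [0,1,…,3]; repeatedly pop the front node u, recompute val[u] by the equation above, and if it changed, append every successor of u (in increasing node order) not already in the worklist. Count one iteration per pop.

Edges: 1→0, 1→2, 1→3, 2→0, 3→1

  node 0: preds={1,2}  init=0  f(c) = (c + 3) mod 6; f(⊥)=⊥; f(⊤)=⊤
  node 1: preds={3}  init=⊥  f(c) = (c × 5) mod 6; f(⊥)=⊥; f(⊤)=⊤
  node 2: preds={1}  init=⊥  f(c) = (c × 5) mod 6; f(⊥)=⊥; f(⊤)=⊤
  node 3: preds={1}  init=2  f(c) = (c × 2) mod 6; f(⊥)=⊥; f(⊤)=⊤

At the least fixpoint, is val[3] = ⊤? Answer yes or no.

Worklist (5 pops):
  #1 pop 0: in=⊥ → 0 (no change)
  #2 pop 1: in=2 → 4 (was ⊥); enqueue [0]
  #3 pop 2: in=4 → 2 (was ⊥); enqueue []
  #4 pop 3: in=4 → 2 (no change)
  #5 pop 0: in=⊤ → ⊤ (was 0); enqueue []

Fixpoint:
  val[0] = ⊤
  val[1] = 4
  val[2] = 2
  val[3] = 2

no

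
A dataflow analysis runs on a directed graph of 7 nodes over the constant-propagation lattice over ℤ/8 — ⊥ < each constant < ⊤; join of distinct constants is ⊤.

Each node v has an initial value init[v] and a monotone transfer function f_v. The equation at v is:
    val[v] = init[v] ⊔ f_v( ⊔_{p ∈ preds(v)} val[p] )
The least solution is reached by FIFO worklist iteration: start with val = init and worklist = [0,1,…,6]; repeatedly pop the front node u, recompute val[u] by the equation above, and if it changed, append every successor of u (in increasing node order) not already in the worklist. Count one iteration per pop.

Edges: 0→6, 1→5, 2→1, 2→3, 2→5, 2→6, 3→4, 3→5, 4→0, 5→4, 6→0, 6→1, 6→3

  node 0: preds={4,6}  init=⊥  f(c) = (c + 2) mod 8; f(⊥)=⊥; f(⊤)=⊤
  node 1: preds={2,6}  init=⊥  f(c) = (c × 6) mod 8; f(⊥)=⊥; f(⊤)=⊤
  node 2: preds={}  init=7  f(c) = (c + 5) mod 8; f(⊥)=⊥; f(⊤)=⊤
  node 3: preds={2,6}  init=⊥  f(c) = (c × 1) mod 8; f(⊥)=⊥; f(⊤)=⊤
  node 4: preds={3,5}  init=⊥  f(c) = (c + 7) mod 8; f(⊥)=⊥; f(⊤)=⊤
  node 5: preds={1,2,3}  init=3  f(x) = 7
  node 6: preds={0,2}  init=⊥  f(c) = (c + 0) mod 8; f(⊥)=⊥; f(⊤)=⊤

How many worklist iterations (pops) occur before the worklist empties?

Iteration log — 17 steps:
  step 1. node 0  ⊔preds=⊥  new=⊥  stable
  step 2. node 1  ⊔preds=7  new=2  old=⊥  +wl: 
  step 3. node 2  ⊔preds=⊥  new=7  stable
  step 4. node 3  ⊔preds=7  new=7  old=⊥  +wl: 
  step 5. node 4  ⊔preds=⊤  new=⊤  old=⊥  +wl: 0
  step 6. node 5  ⊔preds=⊤  new=⊤  old=3  +wl: 4
  step 7. node 6  ⊔preds=7  new=7  old=⊥  +wl: 1,3
  step 8. node 0  ⊔preds=⊤  new=⊤  old=⊥  +wl: 6
  step 9. node 4  ⊔preds=⊤  new=⊤  stable
  step 10. node 1  ⊔preds=7  new=2  stable
  step 11. node 3  ⊔preds=7  new=7  stable
  step 12. node 6  ⊔preds=⊤  new=⊤  old=7  +wl: 0,1,3
  step 13. node 0  ⊔preds=⊤  new=⊤  stable
  step 14. node 1  ⊔preds=⊤  new=⊤  old=2  +wl: 5
  step 15. node 3  ⊔preds=⊤  new=⊤  old=7  +wl: 4
  step 16. node 5  ⊔preds=⊤  new=⊤  stable
  step 17. node 4  ⊔preds=⊤  new=⊤  stable

Least fixpoint reached:
  node 0: ⊤
  node 1: ⊤
  node 2: 7
  node 3: ⊤
  node 4: ⊤
  node 5: ⊤
  node 6: ⊤

17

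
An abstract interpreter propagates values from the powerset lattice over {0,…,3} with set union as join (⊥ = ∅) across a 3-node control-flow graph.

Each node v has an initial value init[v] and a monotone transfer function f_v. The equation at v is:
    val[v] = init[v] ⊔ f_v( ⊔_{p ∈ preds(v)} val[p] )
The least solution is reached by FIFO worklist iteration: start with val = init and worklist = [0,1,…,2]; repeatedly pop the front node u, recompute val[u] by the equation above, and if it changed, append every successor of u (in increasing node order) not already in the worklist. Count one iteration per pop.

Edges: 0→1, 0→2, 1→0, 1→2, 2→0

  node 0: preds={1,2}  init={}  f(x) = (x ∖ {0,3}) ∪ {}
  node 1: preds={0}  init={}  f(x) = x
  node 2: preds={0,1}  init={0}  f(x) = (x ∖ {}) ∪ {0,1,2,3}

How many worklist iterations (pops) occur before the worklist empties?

7

Worklist (7 pops):
  #1 pop 0: in={0} → {} (no change)
  #2 pop 1: in={} → {} (no change)
  #3 pop 2: in={} → {0,1,2,3} (was {0}); enqueue [0]
  #4 pop 0: in={0,1,2,3} → {1,2} (was {}); enqueue [1,2]
  #5 pop 1: in={1,2} → {1,2} (was {}); enqueue [0]
  #6 pop 2: in={1,2} → {0,1,2,3} (no change)
  #7 pop 0: in={0,1,2,3} → {1,2} (no change)

Fixpoint:
  val[0] = {1,2}
  val[1] = {1,2}
  val[2] = {0,1,2,3}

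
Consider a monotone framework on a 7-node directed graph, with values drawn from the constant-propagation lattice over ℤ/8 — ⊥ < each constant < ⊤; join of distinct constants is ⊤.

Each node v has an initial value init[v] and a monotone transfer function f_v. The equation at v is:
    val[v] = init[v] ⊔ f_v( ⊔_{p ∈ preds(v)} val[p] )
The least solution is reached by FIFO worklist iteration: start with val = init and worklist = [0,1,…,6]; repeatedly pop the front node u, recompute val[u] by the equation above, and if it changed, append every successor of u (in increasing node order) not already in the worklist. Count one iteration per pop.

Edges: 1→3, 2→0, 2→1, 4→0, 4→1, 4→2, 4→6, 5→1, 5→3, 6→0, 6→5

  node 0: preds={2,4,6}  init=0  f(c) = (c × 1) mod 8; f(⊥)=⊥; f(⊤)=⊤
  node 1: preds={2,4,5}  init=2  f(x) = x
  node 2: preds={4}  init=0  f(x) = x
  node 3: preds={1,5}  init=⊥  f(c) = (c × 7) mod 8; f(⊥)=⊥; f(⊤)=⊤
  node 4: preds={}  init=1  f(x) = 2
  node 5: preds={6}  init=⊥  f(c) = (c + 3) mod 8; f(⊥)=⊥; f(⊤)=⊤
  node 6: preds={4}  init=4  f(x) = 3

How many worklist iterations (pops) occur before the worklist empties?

Worklist (14 pops):
  #1 pop 0: in=⊤ → ⊤ (was 0); enqueue []
  #2 pop 1: in=⊤ → ⊤ (was 2); enqueue []
  #3 pop 2: in=1 → ⊤ (was 0); enqueue [0,1]
  #4 pop 3: in=⊤ → ⊤ (was ⊥); enqueue []
  #5 pop 4: in=⊥ → ⊤ (was 1); enqueue [2]
  #6 pop 5: in=4 → 7 (was ⊥); enqueue [3]
  #7 pop 6: in=⊤ → ⊤ (was 4); enqueue [5]
  #8 pop 0: in=⊤ → ⊤ (no change)
  #9 pop 1: in=⊤ → ⊤ (no change)
  #10 pop 2: in=⊤ → ⊤ (no change)
  #11 pop 3: in=⊤ → ⊤ (no change)
  #12 pop 5: in=⊤ → ⊤ (was 7); enqueue [1,3]
  #13 pop 1: in=⊤ → ⊤ (no change)
  #14 pop 3: in=⊤ → ⊤ (no change)

Fixpoint:
  val[0] = ⊤
  val[1] = ⊤
  val[2] = ⊤
  val[3] = ⊤
  val[4] = ⊤
  val[5] = ⊤
  val[6] = ⊤

14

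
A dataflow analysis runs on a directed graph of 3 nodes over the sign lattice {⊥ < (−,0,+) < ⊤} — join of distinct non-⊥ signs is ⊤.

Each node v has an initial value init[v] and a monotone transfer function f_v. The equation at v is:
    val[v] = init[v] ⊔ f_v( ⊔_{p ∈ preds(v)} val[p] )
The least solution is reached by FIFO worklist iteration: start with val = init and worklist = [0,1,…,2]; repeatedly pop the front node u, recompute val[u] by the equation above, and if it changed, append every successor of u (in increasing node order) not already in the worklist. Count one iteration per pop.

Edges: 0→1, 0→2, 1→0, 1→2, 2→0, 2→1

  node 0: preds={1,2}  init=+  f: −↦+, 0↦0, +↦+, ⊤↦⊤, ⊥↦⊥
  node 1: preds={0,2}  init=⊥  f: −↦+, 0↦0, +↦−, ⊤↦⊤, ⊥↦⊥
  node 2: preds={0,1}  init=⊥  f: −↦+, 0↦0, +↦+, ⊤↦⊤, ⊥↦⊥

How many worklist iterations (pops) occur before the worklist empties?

Iteration log — 7 steps:
  step 1. node 0  ⊔preds=⊥  new=+  stable
  step 2. node 1  ⊔preds=+  new=−  old=⊥  +wl: 0
  step 3. node 2  ⊔preds=⊤  new=⊤  old=⊥  +wl: 1
  step 4. node 0  ⊔preds=⊤  new=⊤  old=+  +wl: 2
  step 5. node 1  ⊔preds=⊤  new=⊤  old=−  +wl: 0
  step 6. node 2  ⊔preds=⊤  new=⊤  stable
  step 7. node 0  ⊔preds=⊤  new=⊤  stable

Least fixpoint reached:
  node 0: ⊤
  node 1: ⊤
  node 2: ⊤

7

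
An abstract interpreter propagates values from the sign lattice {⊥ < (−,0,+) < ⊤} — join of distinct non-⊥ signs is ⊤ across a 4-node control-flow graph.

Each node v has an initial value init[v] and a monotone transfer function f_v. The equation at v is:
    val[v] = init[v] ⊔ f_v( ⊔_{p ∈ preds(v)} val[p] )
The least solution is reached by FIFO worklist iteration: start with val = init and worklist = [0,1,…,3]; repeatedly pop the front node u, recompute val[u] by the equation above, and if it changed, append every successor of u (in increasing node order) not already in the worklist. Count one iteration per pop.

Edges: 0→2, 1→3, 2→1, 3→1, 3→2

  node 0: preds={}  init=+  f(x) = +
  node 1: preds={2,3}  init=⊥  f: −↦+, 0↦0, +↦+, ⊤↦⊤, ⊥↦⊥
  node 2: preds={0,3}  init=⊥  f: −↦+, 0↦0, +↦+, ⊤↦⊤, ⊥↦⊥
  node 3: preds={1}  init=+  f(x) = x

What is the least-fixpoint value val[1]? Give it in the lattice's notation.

Worklist (5 pops):
  #1 pop 0: in=⊥ → + (no change)
  #2 pop 1: in=+ → + (was ⊥); enqueue []
  #3 pop 2: in=+ → + (was ⊥); enqueue [1]
  #4 pop 3: in=+ → + (no change)
  #5 pop 1: in=+ → + (no change)

Fixpoint:
  val[0] = +
  val[1] = +
  val[2] = +
  val[3] = +

+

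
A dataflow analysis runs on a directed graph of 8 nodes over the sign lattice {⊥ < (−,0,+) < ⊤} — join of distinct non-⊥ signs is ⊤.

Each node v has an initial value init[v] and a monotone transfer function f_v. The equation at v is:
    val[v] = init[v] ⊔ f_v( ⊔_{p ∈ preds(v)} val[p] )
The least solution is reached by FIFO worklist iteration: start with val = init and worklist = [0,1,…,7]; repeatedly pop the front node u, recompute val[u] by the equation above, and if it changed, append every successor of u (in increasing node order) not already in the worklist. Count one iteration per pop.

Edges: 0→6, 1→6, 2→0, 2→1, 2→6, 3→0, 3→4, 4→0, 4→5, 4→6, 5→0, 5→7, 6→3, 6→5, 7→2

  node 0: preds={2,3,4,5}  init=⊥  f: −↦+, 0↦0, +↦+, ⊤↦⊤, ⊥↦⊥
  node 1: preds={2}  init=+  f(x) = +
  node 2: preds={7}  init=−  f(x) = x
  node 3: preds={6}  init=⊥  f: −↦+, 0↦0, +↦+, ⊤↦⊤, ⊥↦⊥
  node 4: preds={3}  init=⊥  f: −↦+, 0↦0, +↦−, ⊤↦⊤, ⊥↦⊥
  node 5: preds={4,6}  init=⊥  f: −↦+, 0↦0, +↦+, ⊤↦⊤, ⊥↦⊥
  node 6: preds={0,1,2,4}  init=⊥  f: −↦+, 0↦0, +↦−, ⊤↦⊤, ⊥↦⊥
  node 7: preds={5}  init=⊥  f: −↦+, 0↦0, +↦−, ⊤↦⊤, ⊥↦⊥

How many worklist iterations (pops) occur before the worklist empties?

20

Trace (20 dequeues):
  [1] u=0 | in − | out + | prev ⊥ | push {}
  [2] u=1 | in − | out + | ==
  [3] u=2 | in ⊥ | out − | ==
  [4] u=3 | in ⊥ | out ⊥ | ==
  [5] u=4 | in ⊥ | out ⊥ | ==
  [6] u=5 | in ⊥ | out ⊥ | ==
  [7] u=6 | in ⊤ | out ⊤ | prev ⊥ | push {3,5}
  [8] u=7 | in ⊥ | out ⊥ | ==
  [9] u=3 | in ⊤ | out ⊤ | prev ⊥ | push {0,4}
  [10] u=5 | in ⊤ | out ⊤ | prev ⊥ | push {7}
  [11] u=0 | in ⊤ | out ⊤ | prev + | push {6}
  [12] u=4 | in ⊤ | out ⊤ | prev ⊥ | push {0,5}
  [13] u=7 | in ⊤ | out ⊤ | prev ⊥ | push {2}
  [14] u=6 | in ⊤ | out ⊤ | ==
  [15] u=0 | in ⊤ | out ⊤ | ==
  [16] u=5 | in ⊤ | out ⊤ | ==
  [17] u=2 | in ⊤ | out ⊤ | prev − | push {0,1,6}
  [18] u=0 | in ⊤ | out ⊤ | ==
  [19] u=1 | in ⊤ | out + | ==
  [20] u=6 | in ⊤ | out ⊤ | ==

Converged values:
  [0] ⊤
  [1] +
  [2] ⊤
  [3] ⊤
  [4] ⊤
  [5] ⊤
  [6] ⊤
  [7] ⊤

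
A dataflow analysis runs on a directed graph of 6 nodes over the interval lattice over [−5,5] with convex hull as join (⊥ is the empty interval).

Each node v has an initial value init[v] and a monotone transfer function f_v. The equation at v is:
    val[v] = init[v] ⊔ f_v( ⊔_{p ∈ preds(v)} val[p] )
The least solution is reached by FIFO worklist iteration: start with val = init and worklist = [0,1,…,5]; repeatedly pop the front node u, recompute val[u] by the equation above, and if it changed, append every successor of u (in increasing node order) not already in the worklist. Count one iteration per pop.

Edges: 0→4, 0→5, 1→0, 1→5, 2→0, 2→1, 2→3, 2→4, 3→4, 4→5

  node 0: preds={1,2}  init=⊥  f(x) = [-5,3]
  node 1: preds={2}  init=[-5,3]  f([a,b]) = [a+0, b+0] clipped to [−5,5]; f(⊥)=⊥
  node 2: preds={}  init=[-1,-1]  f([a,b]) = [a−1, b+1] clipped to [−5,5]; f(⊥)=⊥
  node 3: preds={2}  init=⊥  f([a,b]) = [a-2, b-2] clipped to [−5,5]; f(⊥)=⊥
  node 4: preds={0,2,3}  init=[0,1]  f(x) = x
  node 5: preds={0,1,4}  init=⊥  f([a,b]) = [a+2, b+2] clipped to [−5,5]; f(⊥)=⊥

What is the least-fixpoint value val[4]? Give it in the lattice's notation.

[-5,3]

Iteration log — 6 steps:
  step 1. node 0  ⊔preds=[-5,3]  new=[-5,3]  old=⊥  +wl: 
  step 2. node 1  ⊔preds=[-1,-1]  new=[-5,3]  stable
  step 3. node 2  ⊔preds=⊥  new=[-1,-1]  stable
  step 4. node 3  ⊔preds=[-1,-1]  new=[-3,-3]  old=⊥  +wl: 
  step 5. node 4  ⊔preds=[-5,3]  new=[-5,3]  old=[0,1]  +wl: 
  step 6. node 5  ⊔preds=[-5,3]  new=[-3,5]  old=⊥  +wl: 

Least fixpoint reached:
  node 0: [-5,3]
  node 1: [-5,3]
  node 2: [-1,-1]
  node 3: [-3,-3]
  node 4: [-5,3]
  node 5: [-3,5]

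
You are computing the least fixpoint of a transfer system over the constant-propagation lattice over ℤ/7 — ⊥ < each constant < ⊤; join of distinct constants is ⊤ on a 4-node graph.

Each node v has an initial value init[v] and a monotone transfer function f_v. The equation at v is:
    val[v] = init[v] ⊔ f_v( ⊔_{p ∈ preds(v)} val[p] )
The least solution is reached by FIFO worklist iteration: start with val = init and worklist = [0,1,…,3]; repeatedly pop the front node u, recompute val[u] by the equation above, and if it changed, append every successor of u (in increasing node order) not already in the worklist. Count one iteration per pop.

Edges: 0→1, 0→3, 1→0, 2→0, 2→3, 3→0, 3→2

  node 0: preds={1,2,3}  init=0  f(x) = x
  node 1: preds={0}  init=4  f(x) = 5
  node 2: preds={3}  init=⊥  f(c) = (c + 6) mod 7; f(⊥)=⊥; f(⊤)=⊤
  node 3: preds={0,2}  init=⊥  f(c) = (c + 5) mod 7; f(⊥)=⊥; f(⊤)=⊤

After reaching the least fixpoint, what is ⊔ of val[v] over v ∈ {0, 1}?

Worklist (8 pops):
  #1 pop 0: in=4 → ⊤ (was 0); enqueue []
  #2 pop 1: in=⊤ → ⊤ (was 4); enqueue [0]
  #3 pop 2: in=⊥ → ⊥ (no change)
  #4 pop 3: in=⊤ → ⊤ (was ⊥); enqueue [2]
  #5 pop 0: in=⊤ → ⊤ (no change)
  #6 pop 2: in=⊤ → ⊤ (was ⊥); enqueue [0,3]
  #7 pop 0: in=⊤ → ⊤ (no change)
  #8 pop 3: in=⊤ → ⊤ (no change)

Fixpoint:
  val[0] = ⊤
  val[1] = ⊤
  val[2] = ⊤
  val[3] = ⊤

⊤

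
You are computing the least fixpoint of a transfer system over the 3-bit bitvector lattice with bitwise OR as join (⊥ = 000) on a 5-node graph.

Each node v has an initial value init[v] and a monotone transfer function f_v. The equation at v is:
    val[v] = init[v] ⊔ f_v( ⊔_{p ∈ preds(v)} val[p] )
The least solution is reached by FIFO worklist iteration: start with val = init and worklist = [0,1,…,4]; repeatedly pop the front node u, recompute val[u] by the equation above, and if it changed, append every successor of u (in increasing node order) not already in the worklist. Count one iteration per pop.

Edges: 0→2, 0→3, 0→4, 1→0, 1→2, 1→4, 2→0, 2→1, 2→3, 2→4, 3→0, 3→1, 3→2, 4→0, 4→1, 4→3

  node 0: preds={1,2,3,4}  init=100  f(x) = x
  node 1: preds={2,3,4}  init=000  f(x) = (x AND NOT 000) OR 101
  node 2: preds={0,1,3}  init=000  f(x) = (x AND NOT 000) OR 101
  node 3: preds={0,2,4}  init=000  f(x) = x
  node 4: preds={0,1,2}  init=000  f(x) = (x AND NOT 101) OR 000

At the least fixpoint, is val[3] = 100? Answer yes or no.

Iteration log — 10 steps:
  step 1. node 0  ⊔preds=000  new=100  stable
  step 2. node 1  ⊔preds=000  new=101  old=000  +wl: 0
  step 3. node 2  ⊔preds=101  new=101  old=000  +wl: 1
  step 4. node 3  ⊔preds=101  new=101  old=000  +wl: 2
  step 5. node 4  ⊔preds=101  new=000  stable
  step 6. node 0  ⊔preds=101  new=101  old=100  +wl: 3,4
  step 7. node 1  ⊔preds=101  new=101  stable
  step 8. node 2  ⊔preds=101  new=101  stable
  step 9. node 3  ⊔preds=101  new=101  stable
  step 10. node 4  ⊔preds=101  new=000  stable

Least fixpoint reached:
  node 0: 101
  node 1: 101
  node 2: 101
  node 3: 101
  node 4: 000

no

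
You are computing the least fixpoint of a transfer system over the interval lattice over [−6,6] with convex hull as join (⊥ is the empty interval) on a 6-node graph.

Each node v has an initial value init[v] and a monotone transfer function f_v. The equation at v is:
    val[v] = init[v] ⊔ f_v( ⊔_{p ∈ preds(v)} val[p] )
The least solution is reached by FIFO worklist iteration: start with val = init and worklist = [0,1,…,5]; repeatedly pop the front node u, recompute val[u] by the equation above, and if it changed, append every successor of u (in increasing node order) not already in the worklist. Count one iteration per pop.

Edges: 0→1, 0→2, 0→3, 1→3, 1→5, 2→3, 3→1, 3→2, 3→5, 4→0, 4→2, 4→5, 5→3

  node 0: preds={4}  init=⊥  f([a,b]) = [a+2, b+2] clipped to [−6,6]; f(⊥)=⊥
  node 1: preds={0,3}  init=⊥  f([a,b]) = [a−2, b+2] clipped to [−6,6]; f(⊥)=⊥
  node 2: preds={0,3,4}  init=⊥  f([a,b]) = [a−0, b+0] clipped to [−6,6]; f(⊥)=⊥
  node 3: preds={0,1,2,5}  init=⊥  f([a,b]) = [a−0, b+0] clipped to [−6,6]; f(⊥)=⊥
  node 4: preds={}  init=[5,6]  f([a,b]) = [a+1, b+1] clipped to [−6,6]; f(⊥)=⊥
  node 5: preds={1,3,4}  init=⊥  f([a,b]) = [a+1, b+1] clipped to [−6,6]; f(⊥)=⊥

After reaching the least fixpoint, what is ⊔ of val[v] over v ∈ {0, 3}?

Iteration log — 29 steps:
  step 1. node 0  ⊔preds=[5,6]  new=[6,6]  old=⊥  +wl: 
  step 2. node 1  ⊔preds=[6,6]  new=[4,6]  old=⊥  +wl: 
  step 3. node 2  ⊔preds=[5,6]  new=[5,6]  old=⊥  +wl: 
  step 4. node 3  ⊔preds=[4,6]  new=[4,6]  old=⊥  +wl: 1,2
  step 5. node 4  ⊔preds=⊥  new=[5,6]  stable
  step 6. node 5  ⊔preds=[4,6]  new=[5,6]  old=⊥  +wl: 3
  step 7. node 1  ⊔preds=[4,6]  new=[2,6]  old=[4,6]  +wl: 5
  step 8. node 2  ⊔preds=[4,6]  new=[4,6]  old=[5,6]  +wl: 
  step 9. node 3  ⊔preds=[2,6]  new=[2,6]  old=[4,6]  +wl: 1,2
  step 10. node 5  ⊔preds=[2,6]  new=[3,6]  old=[5,6]  +wl: 3
  step 11. node 1  ⊔preds=[2,6]  new=[0,6]  old=[2,6]  +wl: 5
  step 12. node 2  ⊔preds=[2,6]  new=[2,6]  old=[4,6]  +wl: 
  step 13. node 3  ⊔preds=[0,6]  new=[0,6]  old=[2,6]  +wl: 1,2
  step 14. node 5  ⊔preds=[0,6]  new=[1,6]  old=[3,6]  +wl: 3
  step 15. node 1  ⊔preds=[0,6]  new=[-2,6]  old=[0,6]  +wl: 5
  step 16. node 2  ⊔preds=[0,6]  new=[0,6]  old=[2,6]  +wl: 
  step 17. node 3  ⊔preds=[-2,6]  new=[-2,6]  old=[0,6]  +wl: 1,2
  step 18. node 5  ⊔preds=[-2,6]  new=[-1,6]  old=[1,6]  +wl: 3
  step 19. node 1  ⊔preds=[-2,6]  new=[-4,6]  old=[-2,6]  +wl: 5
  step 20. node 2  ⊔preds=[-2,6]  new=[-2,6]  old=[0,6]  +wl: 
  step 21. node 3  ⊔preds=[-4,6]  new=[-4,6]  old=[-2,6]  +wl: 1,2
  step 22. node 5  ⊔preds=[-4,6]  new=[-3,6]  old=[-1,6]  +wl: 3
  step 23. node 1  ⊔preds=[-4,6]  new=[-6,6]  old=[-4,6]  +wl: 5
  step 24. node 2  ⊔preds=[-4,6]  new=[-4,6]  old=[-2,6]  +wl: 
  step 25. node 3  ⊔preds=[-6,6]  new=[-6,6]  old=[-4,6]  +wl: 1,2
  step 26. node 5  ⊔preds=[-6,6]  new=[-5,6]  old=[-3,6]  +wl: 3
  step 27. node 1  ⊔preds=[-6,6]  new=[-6,6]  stable
  step 28. node 2  ⊔preds=[-6,6]  new=[-6,6]  old=[-4,6]  +wl: 
  step 29. node 3  ⊔preds=[-6,6]  new=[-6,6]  stable

Least fixpoint reached:
  node 0: [6,6]
  node 1: [-6,6]
  node 2: [-6,6]
  node 3: [-6,6]
  node 4: [5,6]
  node 5: [-5,6]

[-6,6]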